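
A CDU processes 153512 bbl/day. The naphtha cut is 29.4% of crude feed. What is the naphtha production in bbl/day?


Crude throughput = 153512 bbl/day
Fraction yield = 29.4%
yield = throughput * fraction / 100
yield = 153512 * 29.4 / 100 = 45132.528

45132.528 bbl/day


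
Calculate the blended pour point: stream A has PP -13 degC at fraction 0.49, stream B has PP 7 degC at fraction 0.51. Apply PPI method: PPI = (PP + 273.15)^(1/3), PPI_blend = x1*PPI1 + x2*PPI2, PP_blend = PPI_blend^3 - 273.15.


PPI_1 = (-13 + 273.15)^(1/3) = 6.383731
PPI_2 = (7 + 273.15)^(1/3) = 6.543301
PPI_blend = 0.49 * 6.383731 + 0.51 * 6.543301 = 6.465112
PP_blend = 6.465112^3 - 273.15 = 270.2266 - 273.15 = -2.92

-2.92 degC


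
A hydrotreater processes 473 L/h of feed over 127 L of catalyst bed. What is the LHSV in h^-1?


LHSV = volumetric feed rate / catalyst volume
= 473 L/h / 127 L
= 3.724 h^-1

3.724 h^-1


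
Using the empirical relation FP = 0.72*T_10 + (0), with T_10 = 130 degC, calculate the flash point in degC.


FP = 0.72 * 130 + (0) = 93.6

93.6 degC


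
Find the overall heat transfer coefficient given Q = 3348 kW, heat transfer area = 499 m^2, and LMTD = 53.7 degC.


From Q = U*A*LMTD, U = Q / (A * LMTD)
U = 3348 / (499 * 53.7) = 3348 / 26796.3 = 0.1249

0.1249 kW/(m^2*K)


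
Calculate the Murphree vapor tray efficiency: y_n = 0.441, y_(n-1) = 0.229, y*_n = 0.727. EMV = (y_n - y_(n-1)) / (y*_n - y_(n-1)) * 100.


Murphree vapor efficiency: EMV = (y_n - y_(n-1)) / (y*_n - y_(n-1)) * 100
EMV = (0.441 - 0.229) / (0.727 - 0.229) * 100 = 0.212 / 0.498 * 100 = 42.57

42.57 %


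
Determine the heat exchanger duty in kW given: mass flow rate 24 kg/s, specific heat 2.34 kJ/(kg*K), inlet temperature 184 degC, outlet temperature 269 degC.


Q = m_dot * cp * delta_T
delta_T = 269 - 184 = 85 K
Q = 24 * 2.34 * 85
= 56.16 * 85
= 4773.6 kW

4773.6 kW


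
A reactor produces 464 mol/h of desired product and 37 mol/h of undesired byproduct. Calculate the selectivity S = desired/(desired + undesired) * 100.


Selectivity = desired / (desired + undesired) * 100
Total products = 464 + 37 = 501 mol/h
S = 464 / 501 * 100
= 0.9261 * 100
= 92.61 %

92.61 %


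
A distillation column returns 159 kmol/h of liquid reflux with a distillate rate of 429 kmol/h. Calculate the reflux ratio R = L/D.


Reflux ratio definition: R = L / D (liquid returned / distillate withdrawn)
L = 159 kmol/h, D = 429 kmol/h
R = 159 / 429 = 0.3706

0.3706


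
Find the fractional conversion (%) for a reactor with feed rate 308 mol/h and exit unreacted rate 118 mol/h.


X = (F_in - F_out) / F_in * 100
Moles reacted = 308 - 118 = 190
X = 190 / 308 * 100
= 0.6169 * 100
= 61.69 %

61.69 %


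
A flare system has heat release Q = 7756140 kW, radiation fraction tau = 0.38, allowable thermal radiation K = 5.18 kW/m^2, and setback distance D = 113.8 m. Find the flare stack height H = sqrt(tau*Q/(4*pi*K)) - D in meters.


tau*Q/(4*pi*K) = 0.38 * 7756140 / (4 * pi * 5.18) = 45278.2
sqrt(45278.2) = 212.787
H = 212.787 - 113.8 = 98.99

98.99 m


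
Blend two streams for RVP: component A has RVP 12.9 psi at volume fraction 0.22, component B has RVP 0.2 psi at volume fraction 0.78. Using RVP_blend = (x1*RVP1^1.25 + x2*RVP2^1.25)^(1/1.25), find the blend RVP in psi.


Chevron index: RVP_blend = (sum xi*RVPi^1.25)^(1/1.25)
RVP^1.25 terms: 0.22 * 12.9^1.25 + 0.78 * 0.2^1.25 = 5.48281
RVP_blend = 5.48281^(1/1.25) = 3.901

3.901 psi


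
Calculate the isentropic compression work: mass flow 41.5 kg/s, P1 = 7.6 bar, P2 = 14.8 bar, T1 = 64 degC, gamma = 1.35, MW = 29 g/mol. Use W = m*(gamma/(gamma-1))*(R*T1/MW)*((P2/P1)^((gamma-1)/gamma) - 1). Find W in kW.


Isentropic work: W = m*(gamma/(gamma-1))*(R*T1/MW)*((P2/P1)^((gamma-1)/gamma) - 1)
T1 = 64 + 273.15 = 337.15 K
Pressure ratio = 14.8 / 7.6 = 1.94737
Exponent = (1.35 - 1)/1.35 = 0.259259
(P2/P1)^exp - 1 = 1.94737^0.259259 - 1 = 0.188618
W = 41.5 * 1.35 / 0.35 * 8.314 * 337.15 / 29 * 0.188618 = 2918

2918 kW


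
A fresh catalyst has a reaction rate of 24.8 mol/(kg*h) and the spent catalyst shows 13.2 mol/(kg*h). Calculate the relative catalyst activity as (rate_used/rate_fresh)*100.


Activity (%) = (rate_used / rate_fresh) * 100
rate_used = 13.2, rate_fresh = 24.8
= (13.2 / 24.8) * 100
= 0.5323 * 100 = 53.23

53.23 %


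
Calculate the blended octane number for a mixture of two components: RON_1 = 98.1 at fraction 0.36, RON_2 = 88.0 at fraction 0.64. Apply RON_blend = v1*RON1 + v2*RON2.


Linear blending: RON_blend = sum(vi * RONi)
Contribution 1: 0.36 * 98.1 = 35.316
Contribution 2: 0.64 * 88.0 = 56.32
RON_blend = 35.316 + 56.32 = 91.636

91.636


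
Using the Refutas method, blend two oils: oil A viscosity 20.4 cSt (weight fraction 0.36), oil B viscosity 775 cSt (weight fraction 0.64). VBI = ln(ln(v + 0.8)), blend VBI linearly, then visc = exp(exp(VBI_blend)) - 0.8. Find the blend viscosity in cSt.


Refutas method: VBN_i = 14.534*ln(ln(visc_i + 0.8)) + 10.975, blended linearly by mass fraction; since VBN is linear in VBI_i = ln(ln(visc_i + 0.8)) and the fractions sum to 1, blend VBI directly: visc = exp(exp(VBI_blend)) - 0.8
VBI_1 = ln(ln(20.4 + 0.8)) = 1.11645
VBI_2 = ln(ln(775 + 0.8)) = 1.8952
VBI_blend = 0.36 * 1.11645 + 0.64 * 1.8952 = 1.61485
visc_blend = exp(exp(1.61485)) - 0.8 = 151.7

151.7 cSt


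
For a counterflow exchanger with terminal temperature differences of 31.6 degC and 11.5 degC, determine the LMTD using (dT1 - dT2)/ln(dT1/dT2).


LMTD = (dT1 - dT2) / ln(dT1/dT2)
= (31.6 - 11.5) / ln(31.6 / 11.5) = 20.1 / 1.01081 = 19.89

19.89 degC


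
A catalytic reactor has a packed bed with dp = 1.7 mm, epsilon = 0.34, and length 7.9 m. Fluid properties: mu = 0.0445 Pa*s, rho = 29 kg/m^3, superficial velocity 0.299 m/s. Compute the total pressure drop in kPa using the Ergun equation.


dp = 1.7 mm = 0.0017 m
Viscous term = 150*0.0445*0.299*(1-0.34)^2 / (0.0017^2*0.34^3) = 7653780
Inertial term = 1.75*29*0.299^2*(1-0.34) / (0.0017*0.34^3) = 44816.4
dP/L = 7653780 + 44816.4 = 7698600 Pa/m
dP = 7698600 * 7.9 / 1000 = 60820 kPa

60820 kPa


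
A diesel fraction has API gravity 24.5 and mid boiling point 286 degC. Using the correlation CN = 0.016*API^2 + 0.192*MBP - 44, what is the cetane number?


CN = 0.016 * 24.5^2 + 0.192 * 286 - 44
CN = 9.604 + 54.912 - 44 = 20.516

20.516


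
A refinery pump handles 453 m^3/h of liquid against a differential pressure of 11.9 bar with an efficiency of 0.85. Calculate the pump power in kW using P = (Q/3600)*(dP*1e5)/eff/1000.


Q = 453 / 3600 = 0.125833 m^3/s
P = 0.125833 * (11.9 * 1e5) / 0.85 / 1000 = 176.2

176.2 kW


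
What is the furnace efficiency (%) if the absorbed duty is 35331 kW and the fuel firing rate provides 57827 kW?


Furnace efficiency = Q_absorbed / Q_fuel * 100
= 35331 / 57827 * 100 = 61.10

61.10 %


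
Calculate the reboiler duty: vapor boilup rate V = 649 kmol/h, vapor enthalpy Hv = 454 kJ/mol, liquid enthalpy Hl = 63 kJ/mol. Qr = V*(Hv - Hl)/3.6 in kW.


Qr = 649 * (454 - 63) / 3.6 = 649 * 391 / 3.6 = 70490

70490 kW


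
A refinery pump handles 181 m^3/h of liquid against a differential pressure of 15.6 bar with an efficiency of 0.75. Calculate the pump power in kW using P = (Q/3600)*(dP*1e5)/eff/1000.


Q = 181 / 3600 = 0.0502778 m^3/s
P = 0.0502778 * (15.6 * 1e5) / 0.75 / 1000 = 104.6

104.6 kW


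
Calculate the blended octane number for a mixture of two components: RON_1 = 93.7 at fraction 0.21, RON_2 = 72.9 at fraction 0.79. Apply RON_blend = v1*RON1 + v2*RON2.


Linear blending: RON_blend = sum(vi * RONi)
Contribution 1: 0.21 * 93.7 = 19.677
Contribution 2: 0.79 * 72.9 = 57.591
RON_blend = 19.677 + 57.591 = 77.268

77.268


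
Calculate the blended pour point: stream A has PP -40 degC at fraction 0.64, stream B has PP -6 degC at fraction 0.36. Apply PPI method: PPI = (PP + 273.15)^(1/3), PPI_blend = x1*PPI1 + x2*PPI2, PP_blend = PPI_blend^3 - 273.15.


PPI_1 = (-40 + 273.15)^(1/3) = 6.15477
PPI_2 = (-6 + 273.15)^(1/3) = 6.440482
PPI_blend = 0.64 * 6.15477 + 0.36 * 6.440482 = 6.257626
PP_blend = 6.257626^3 - 273.15 = 245.0354 - 273.15 = -28.11

-28.11 degC


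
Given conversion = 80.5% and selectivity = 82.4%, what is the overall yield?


Overall yield = conversion (%) * selectivity (%) / 100
Conversion = 80.5%, Selectivity = 82.4%
Y = 80.5 * 82.4 / 100
= 66.332 %

66.332 %


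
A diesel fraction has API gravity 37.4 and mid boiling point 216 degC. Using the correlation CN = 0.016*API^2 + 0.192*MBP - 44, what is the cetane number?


CN = 0.016 * 37.4^2 + 0.192 * 216 - 44
CN = 22.38016 + 41.472 - 44 = 19.85216

19.85216


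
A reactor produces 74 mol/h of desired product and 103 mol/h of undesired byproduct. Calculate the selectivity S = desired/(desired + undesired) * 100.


Selectivity = desired / (desired + undesired) * 100
Total products = 74 + 103 = 177 mol/h
S = 74 / 177 * 100
= 0.4181 * 100
= 41.81 %

41.81 %


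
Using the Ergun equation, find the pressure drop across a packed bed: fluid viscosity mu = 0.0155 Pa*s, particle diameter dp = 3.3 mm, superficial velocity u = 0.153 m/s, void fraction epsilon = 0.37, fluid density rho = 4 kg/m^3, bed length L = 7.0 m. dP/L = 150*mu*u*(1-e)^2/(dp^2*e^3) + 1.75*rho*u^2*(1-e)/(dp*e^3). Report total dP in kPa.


dp = 3.3 mm = 0.0033 m
Viscous term = 150*0.0155*0.153*(1-0.37)^2 / (0.0033^2*0.37^3) = 255954
Inertial term = 1.75*4*0.153^2*(1-0.37) / (0.0033*0.37^3) = 617.593
dP/L = 255954 + 617.593 = 256572 Pa/m
dP = 256572 * 7.0 / 1000 = 1796 kPa

1796 kPa


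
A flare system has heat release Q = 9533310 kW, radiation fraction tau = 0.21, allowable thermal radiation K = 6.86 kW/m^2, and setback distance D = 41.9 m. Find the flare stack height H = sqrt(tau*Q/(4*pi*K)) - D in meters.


tau*Q/(4*pi*K) = 0.21 * 9533310 / (4 * pi * 6.86) = 23223.6
sqrt(23223.6) = 152.393
H = 152.393 - 41.9 = 110.5

110.5 m


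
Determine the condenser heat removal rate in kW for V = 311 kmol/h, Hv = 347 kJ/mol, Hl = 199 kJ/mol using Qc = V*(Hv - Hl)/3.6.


Qc = 311 * (347 - 199) / 3.6 = 311 * 148 / 3.6 = 12790

12790 kW


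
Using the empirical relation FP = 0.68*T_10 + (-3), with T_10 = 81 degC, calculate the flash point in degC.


FP = 0.68 * 81 + (-3) = 52.08

52.08 degC


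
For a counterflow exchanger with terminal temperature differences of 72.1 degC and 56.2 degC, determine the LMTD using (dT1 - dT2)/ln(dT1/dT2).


LMTD = (dT1 - dT2) / ln(dT1/dT2)
= (72.1 - 56.2) / ln(72.1 / 56.2) = 15.9 / 0.249137 = 63.82

63.82 degC


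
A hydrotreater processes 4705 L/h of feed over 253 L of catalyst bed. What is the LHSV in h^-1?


LHSV = volumetric feed rate / catalyst volume
= 4705 L/h / 253 L
= 18.60 h^-1

18.60 h^-1


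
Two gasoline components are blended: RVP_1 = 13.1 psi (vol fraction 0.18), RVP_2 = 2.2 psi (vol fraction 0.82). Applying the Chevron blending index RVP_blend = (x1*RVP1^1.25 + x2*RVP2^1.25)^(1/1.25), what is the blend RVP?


Chevron index: RVP_blend = (sum xi*RVPi^1.25)^(1/1.25)
RVP^1.25 terms: 0.18 * 13.1^1.25 + 0.82 * 2.2^1.25 = 6.68309
RVP_blend = 6.68309^(1/1.25) = 4.571

4.571 psi


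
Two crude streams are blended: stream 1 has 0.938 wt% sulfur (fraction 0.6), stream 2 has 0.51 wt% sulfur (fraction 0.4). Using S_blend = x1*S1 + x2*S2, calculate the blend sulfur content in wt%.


Linear sulfur blending: S_blend = x1*S1 + x2*S2
Contribution 1: 0.6 * 0.938 = 0.5628 wt%
Contribution 2: 0.4 * 0.51 = 0.204 wt%
S_blend = 0.5628 + 0.204 = 0.7668

0.7668 wt%


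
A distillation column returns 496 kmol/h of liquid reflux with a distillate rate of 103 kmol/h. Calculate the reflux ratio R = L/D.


Reflux ratio definition: R = L / D (liquid returned / distillate withdrawn)
L = 496 kmol/h, D = 103 kmol/h
R = 496 / 103 = 4.816

4.816


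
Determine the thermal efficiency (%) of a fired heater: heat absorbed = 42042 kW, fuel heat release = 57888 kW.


Furnace efficiency = Q_absorbed / Q_fuel * 100
= 42042 / 57888 * 100 = 72.63

72.63 %


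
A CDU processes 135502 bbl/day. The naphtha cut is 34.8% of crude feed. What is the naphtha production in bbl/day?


Crude throughput = 135502 bbl/day
Fraction yield = 34.8%
yield = throughput * fraction / 100
yield = 135502 * 34.8 / 100 = 47154.696

47154.696 bbl/day


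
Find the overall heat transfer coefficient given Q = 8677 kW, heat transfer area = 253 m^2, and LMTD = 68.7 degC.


From Q = U*A*LMTD, U = Q / (A * LMTD)
U = 8677 / (253 * 68.7) = 8677 / 17381.1 = 0.4992

0.4992 kW/(m^2*K)


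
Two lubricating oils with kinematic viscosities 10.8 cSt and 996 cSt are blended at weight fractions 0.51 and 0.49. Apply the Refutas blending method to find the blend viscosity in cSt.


Refutas method: VBN_i = 14.534*ln(ln(visc_i + 0.8)) + 10.975, blended linearly by mass fraction; since VBN is linear in VBI_i = ln(ln(visc_i + 0.8)) and the fractions sum to 1, blend VBI directly: visc = exp(exp(VBI_blend)) - 0.8
VBI_1 = ln(ln(10.8 + 0.8)) = 0.896498
VBI_2 = ln(ln(996 + 0.8)) = 1.93218
VBI_blend = 0.51 * 0.896498 + 0.49 * 1.93218 = 1.40398
visc_blend = exp(exp(1.40398)) - 0.8 = 57.84

57.84 cSt


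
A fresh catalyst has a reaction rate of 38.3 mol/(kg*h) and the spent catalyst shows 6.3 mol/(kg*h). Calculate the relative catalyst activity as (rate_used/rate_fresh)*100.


Activity (%) = (rate_used / rate_fresh) * 100
rate_used = 6.3, rate_fresh = 38.3
= (6.3 / 38.3) * 100
= 0.1645 * 100 = 16.45

16.45 %


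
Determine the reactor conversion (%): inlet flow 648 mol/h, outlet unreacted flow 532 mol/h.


X = (F_in - F_out) / F_in * 100
Moles reacted = 648 - 532 = 116
X = 116 / 648 * 100
= 0.1790 * 100
= 17.90 %

17.90 %


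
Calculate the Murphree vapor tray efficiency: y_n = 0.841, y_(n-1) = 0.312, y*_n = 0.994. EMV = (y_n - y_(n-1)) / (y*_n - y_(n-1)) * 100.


Murphree vapor efficiency: EMV = (y_n - y_(n-1)) / (y*_n - y_(n-1)) * 100
EMV = (0.841 - 0.312) / (0.994 - 0.312) * 100 = 0.529 / 0.682 * 100 = 77.57

77.57 %


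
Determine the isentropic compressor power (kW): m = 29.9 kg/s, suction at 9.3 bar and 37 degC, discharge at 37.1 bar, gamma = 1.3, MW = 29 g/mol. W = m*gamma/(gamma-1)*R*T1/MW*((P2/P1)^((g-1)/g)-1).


Isentropic work: W = m*(gamma/(gamma-1))*(R*T1/MW)*((P2/P1)^((gamma-1)/gamma) - 1)
T1 = 37 + 273.15 = 310.15 K
Pressure ratio = 37.1 / 9.3 = 3.98925
Exponent = (1.3 - 1)/1.3 = 0.230769
(P2/P1)^exp - 1 = 3.98925^0.230769 - 1 = 0.376154
W = 29.9 * 1.3 / 0.3 * 8.314 * 310.15 / 29 * 0.376154 = 4334

4334 kW


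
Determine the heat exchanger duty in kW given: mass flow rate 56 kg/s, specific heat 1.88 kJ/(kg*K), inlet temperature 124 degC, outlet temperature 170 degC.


Q = m_dot * cp * delta_T
delta_T = 170 - 124 = 46 K
Q = 56 * 1.88 * 46
= 105.28 * 46
= 4842.88 kW

4842.88 kW


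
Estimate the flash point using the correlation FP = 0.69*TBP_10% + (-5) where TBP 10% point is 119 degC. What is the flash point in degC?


FP = 0.69 * 119 + (-5) = 77.11

77.11 degC


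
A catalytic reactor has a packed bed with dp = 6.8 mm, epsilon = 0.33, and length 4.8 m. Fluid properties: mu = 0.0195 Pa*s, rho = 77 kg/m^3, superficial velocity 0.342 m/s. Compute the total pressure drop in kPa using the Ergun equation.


dp = 6.8 mm = 0.0068 m
Viscous term = 150*0.0195*0.342*(1-0.33)^2 / (0.0068^2*0.33^3) = 270235
Inertial term = 1.75*77*0.342^2*(1-0.33) / (0.0068*0.33^3) = 43212.1
dP/L = 270235 + 43212.1 = 313447 Pa/m
dP = 313447 * 4.8 / 1000 = 1505 kPa

1505 kPa


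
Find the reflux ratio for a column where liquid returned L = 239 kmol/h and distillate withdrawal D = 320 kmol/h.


Reflux ratio definition: R = L / D (liquid returned / distillate withdrawn)
L = 239 kmol/h, D = 320 kmol/h
R = 239 / 320 = 0.7469

0.7469


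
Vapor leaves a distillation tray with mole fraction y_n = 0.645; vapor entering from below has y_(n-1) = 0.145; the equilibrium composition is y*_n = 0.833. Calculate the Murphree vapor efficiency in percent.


Murphree vapor efficiency: EMV = (y_n - y_(n-1)) / (y*_n - y_(n-1)) * 100
EMV = (0.645 - 0.145) / (0.833 - 0.145) * 100 = 0.5 / 0.688 * 100 = 72.67

72.67 %


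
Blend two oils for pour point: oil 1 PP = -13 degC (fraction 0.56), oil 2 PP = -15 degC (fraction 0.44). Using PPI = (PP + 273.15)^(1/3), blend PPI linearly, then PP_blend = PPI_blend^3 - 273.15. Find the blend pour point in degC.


PPI_1 = (-13 + 273.15)^(1/3) = 6.383731
PPI_2 = (-15 + 273.15)^(1/3) = 6.36733
PPI_blend = 0.56 * 6.383731 + 0.44 * 6.36733 = 6.376515
PP_blend = 6.376515^3 - 273.15 = 259.2687 - 273.15 = -13.88

-13.88 degC


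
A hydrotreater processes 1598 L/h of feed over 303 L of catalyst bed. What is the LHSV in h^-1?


LHSV = volumetric feed rate / catalyst volume
= 1598 L/h / 303 L
= 5.274 h^-1

5.274 h^-1


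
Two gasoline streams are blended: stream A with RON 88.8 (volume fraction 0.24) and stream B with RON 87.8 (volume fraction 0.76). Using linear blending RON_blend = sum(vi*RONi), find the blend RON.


Linear blending: RON_blend = sum(vi * RONi)
Contribution 1: 0.24 * 88.8 = 21.312
Contribution 2: 0.76 * 87.8 = 66.728
RON_blend = 21.312 + 66.728 = 88.04

88.04


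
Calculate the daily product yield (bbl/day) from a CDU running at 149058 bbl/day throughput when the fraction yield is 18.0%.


Crude throughput = 149058 bbl/day
Fraction yield = 18.0%
yield = throughput * fraction / 100
yield = 149058 * 18.0 / 100 = 26830.44

26830.44 bbl/day


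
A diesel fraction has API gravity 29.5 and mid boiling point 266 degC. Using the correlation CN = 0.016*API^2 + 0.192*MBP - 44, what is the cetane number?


CN = 0.016 * 29.5^2 + 0.192 * 266 - 44
CN = 13.924 + 51.072 - 44 = 20.996

20.996


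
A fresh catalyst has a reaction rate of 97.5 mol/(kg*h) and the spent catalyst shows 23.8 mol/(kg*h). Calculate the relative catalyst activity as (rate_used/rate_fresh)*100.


Activity (%) = (rate_used / rate_fresh) * 100
rate_used = 23.8, rate_fresh = 97.5
= (23.8 / 97.5) * 100
= 0.2441 * 100 = 24.41

24.41 %


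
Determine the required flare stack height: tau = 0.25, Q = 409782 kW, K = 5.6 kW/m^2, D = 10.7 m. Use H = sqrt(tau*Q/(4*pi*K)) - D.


tau*Q/(4*pi*K) = 0.25 * 409782 / (4 * pi * 5.6) = 1455.78
sqrt(1455.78) = 38.1547
H = 38.1547 - 10.7 = 27.45

27.45 m


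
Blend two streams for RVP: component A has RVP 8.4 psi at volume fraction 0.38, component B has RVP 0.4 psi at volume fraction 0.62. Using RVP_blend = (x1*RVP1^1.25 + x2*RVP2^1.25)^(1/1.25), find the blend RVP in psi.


Chevron index: RVP_blend = (sum xi*RVPi^1.25)^(1/1.25)
RVP^1.25 terms: 0.38 * 8.4^1.25 + 0.62 * 0.4^1.25 = 5.63139
RVP_blend = 5.63139^(1/1.25) = 3.986

3.986 psi


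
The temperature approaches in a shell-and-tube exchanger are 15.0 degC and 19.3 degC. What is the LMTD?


LMTD = (dT1 - dT2) / ln(dT1/dT2)
= (15.0 - 19.3) / ln(15.0 / 19.3) = -4.3 / -0.252055 = 17.06

17.06 degC


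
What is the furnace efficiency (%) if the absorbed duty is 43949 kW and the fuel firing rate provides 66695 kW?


Furnace efficiency = Q_absorbed / Q_fuel * 100
= 43949 / 66695 * 100 = 65.90

65.90 %


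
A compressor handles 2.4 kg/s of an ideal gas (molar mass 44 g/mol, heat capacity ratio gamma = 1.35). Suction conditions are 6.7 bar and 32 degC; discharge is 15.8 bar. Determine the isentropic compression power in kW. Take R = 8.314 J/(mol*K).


Isentropic work: W = m*(gamma/(gamma-1))*(R*T1/MW)*((P2/P1)^((gamma-1)/gamma) - 1)
T1 = 32 + 273.15 = 305.15 K
Pressure ratio = 15.8 / 6.7 = 2.35821
Exponent = (1.35 - 1)/1.35 = 0.259259
(P2/P1)^exp - 1 = 2.35821^0.259259 - 1 = 0.249095
W = 2.4 * 1.35 / 0.35 * 8.314 * 305.15 / 44 * 0.249095 = 133.0

133.0 kW


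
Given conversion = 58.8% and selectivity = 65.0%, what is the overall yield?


Overall yield = conversion (%) * selectivity (%) / 100
Conversion = 58.8%, Selectivity = 65.0%
Y = 58.8 * 65.0 / 100
= 38.22 %

38.22 %


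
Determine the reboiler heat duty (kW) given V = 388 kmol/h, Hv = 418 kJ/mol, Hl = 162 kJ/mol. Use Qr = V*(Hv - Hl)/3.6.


Qr = 388 * (418 - 162) / 3.6 = 388 * 256 / 3.6 = 27590

27590 kW


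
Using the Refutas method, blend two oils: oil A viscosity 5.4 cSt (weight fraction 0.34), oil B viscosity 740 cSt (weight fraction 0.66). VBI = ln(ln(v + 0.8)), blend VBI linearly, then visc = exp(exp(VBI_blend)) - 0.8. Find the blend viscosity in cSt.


Refutas method: VBN_i = 14.534*ln(ln(visc_i + 0.8)) + 10.975, blended linearly by mass fraction; since VBN is linear in VBI_i = ln(ln(visc_i + 0.8)) and the fractions sum to 1, blend VBI directly: visc = exp(exp(VBI_blend)) - 0.8
VBI_1 = ln(ln(5.4 + 0.8)) = 0.601333
VBI_2 = ln(ln(740 + 0.8)) = 1.88824
VBI_blend = 0.34 * 0.601333 + 0.66 * 1.88824 = 1.45069
visc_blend = exp(exp(1.45069)) - 0.8 = 70.44

70.44 cSt


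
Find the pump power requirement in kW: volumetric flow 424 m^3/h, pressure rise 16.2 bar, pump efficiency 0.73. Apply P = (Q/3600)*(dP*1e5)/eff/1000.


Q = 424 / 3600 = 0.117778 m^3/s
P = 0.117778 * (16.2 * 1e5) / 0.73 / 1000 = 261.4

261.4 kW


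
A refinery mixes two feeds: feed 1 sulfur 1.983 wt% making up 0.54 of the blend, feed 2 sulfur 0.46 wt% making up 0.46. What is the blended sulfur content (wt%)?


Linear sulfur blending: S_blend = x1*S1 + x2*S2
Contribution 1: 0.54 * 1.983 = 1.07082 wt%
Contribution 2: 0.46 * 0.46 = 0.2116 wt%
S_blend = 1.07082 + 0.2116 = 1.28242

1.28242 wt%


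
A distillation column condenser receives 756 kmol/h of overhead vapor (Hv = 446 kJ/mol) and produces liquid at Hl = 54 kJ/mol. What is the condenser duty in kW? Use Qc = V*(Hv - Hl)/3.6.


Qc = 756 * (446 - 54) / 3.6 = 756 * 392 / 3.6 = 82320

82320 kW


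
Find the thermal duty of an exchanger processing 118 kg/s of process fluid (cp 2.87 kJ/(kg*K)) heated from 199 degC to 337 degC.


Q = m_dot * cp * delta_T
delta_T = 337 - 199 = 138 K
Q = 118 * 2.87 * 138
= 338.66 * 138
= 46735.08 kW

46735.08 kW


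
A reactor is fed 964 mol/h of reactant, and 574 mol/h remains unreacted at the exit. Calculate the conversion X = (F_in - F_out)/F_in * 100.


X = (F_in - F_out) / F_in * 100
Moles reacted = 964 - 574 = 390
X = 390 / 964 * 100
= 0.4046 * 100
= 40.46 %

40.46 %


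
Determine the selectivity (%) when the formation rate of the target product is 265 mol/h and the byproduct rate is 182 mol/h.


Selectivity = desired / (desired + undesired) * 100
Total products = 265 + 182 = 447 mol/h
S = 265 / 447 * 100
= 0.5928 * 100
= 59.28 %

59.28 %


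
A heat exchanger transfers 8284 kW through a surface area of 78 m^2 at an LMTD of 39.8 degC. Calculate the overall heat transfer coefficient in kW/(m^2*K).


From Q = U*A*LMTD, U = Q / (A * LMTD)
U = 8284 / (78 * 39.8) = 8284 / 3104.4 = 2.668

2.668 kW/(m^2*K)


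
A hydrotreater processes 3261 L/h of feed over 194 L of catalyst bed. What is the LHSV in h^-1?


LHSV = volumetric feed rate / catalyst volume
= 3261 L/h / 194 L
= 16.81 h^-1

16.81 h^-1


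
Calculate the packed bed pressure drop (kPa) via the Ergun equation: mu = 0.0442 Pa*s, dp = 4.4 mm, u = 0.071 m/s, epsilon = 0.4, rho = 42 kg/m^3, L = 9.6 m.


dp = 4.4 mm = 0.0044 m
Viscous term = 150*0.0442*0.071*(1-0.4)^2 / (0.0044^2*0.4^3) = 136769
Inertial term = 1.75*42*0.071^2*(1-0.4) / (0.0044*0.4^3) = 789.446
dP/L = 136769 + 789.446 = 137558 Pa/m
dP = 137558 * 9.6 / 1000 = 1321 kPa

1321 kPa


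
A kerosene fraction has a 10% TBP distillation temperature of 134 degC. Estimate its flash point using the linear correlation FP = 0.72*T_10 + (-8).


FP = 0.72 * 134 + (-8) = 88.48

88.48 degC


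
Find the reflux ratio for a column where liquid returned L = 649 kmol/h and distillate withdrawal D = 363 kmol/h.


Reflux ratio definition: R = L / D (liquid returned / distillate withdrawn)
L = 649 kmol/h, D = 363 kmol/h
R = 649 / 363 = 1.788

1.788


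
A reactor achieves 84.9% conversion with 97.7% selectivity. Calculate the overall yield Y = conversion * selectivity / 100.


Overall yield = conversion (%) * selectivity (%) / 100
Conversion = 84.9%, Selectivity = 97.7%
Y = 84.9 * 97.7 / 100
= 82.9473 %

82.9473 %


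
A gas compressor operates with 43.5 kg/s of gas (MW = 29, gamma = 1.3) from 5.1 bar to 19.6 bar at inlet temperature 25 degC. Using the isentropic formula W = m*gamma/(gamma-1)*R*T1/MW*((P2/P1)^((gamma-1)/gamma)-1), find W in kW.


Isentropic work: W = m*(gamma/(gamma-1))*(R*T1/MW)*((P2/P1)^((gamma-1)/gamma) - 1)
T1 = 25 + 273.15 = 298.15 K
Pressure ratio = 19.6 / 5.1 = 3.84314
Exponent = (1.3 - 1)/1.3 = 0.230769
(P2/P1)^exp - 1 = 3.84314^0.230769 - 1 = 0.364355
W = 43.5 * 1.3 / 0.3 * 8.314 * 298.15 / 29 * 0.364355 = 5871

5871 kW


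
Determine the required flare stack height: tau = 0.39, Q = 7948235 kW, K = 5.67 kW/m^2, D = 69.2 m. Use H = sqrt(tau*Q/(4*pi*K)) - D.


tau*Q/(4*pi*K) = 0.39 * 7948235 / (4 * pi * 5.67) = 43505.3
sqrt(43505.3) = 208.579
H = 208.579 - 69.2 = 139.4

139.4 m


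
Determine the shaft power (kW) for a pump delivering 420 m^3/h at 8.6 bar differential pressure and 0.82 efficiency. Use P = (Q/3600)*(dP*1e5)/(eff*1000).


Q = 420 / 3600 = 0.116667 m^3/s
P = 0.116667 * (8.6 * 1e5) / 0.82 / 1000 = 122.4

122.4 kW


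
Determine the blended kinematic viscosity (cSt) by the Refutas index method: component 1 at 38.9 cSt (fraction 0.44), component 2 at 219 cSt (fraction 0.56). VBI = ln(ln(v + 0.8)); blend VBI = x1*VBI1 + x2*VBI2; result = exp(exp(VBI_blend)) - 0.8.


Refutas method: VBN_i = 14.534*ln(ln(visc_i + 0.8)) + 10.975, blended linearly by mass fraction; since VBN is linear in VBI_i = ln(ln(visc_i + 0.8)) and the fractions sum to 1, blend VBI directly: visc = exp(exp(VBI_blend)) - 0.8
VBI_1 = ln(ln(38.9 + 0.8)) = 1.30328
VBI_2 = ln(ln(219 + 0.8)) = 1.68505
VBI_blend = 0.44 * 1.30328 + 0.56 * 1.68505 = 1.51707
visc_blend = exp(exp(1.51707)) - 0.8 = 94.67

94.67 cSt


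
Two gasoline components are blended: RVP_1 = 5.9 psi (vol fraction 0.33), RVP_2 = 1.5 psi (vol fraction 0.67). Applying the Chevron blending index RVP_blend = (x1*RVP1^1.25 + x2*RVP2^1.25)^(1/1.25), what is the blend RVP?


Chevron index: RVP_blend = (sum xi*RVPi^1.25)^(1/1.25)
RVP^1.25 terms: 0.33 * 5.9^1.25 + 0.67 * 1.5^1.25 = 4.14666
RVP_blend = 4.14666^(1/1.25) = 3.120

3.120 psi


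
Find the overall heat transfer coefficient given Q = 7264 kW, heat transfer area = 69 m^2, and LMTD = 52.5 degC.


From Q = U*A*LMTD, U = Q / (A * LMTD)
U = 7264 / (69 * 52.5) = 7264 / 3622.5 = 2.005

2.005 kW/(m^2*K)


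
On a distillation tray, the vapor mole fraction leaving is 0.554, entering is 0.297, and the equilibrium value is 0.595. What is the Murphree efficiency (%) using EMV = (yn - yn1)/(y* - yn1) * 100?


Murphree vapor efficiency: EMV = (y_n - y_(n-1)) / (y*_n - y_(n-1)) * 100
EMV = (0.554 - 0.297) / (0.595 - 0.297) * 100 = 0.257 / 0.298 * 100 = 86.24

86.24 %


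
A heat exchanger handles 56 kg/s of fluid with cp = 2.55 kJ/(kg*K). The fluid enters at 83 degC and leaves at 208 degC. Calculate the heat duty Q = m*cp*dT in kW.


Q = m_dot * cp * delta_T
delta_T = 208 - 83 = 125 K
Q = 56 * 2.55 * 125
= 142.8 * 125
= 17850 kW

17850 kW


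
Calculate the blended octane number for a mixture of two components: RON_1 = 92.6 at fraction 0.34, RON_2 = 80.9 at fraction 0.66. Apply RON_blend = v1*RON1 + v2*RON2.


Linear blending: RON_blend = sum(vi * RONi)
Contribution 1: 0.34 * 92.6 = 31.484
Contribution 2: 0.66 * 80.9 = 53.394
RON_blend = 31.484 + 53.394 = 84.878

84.878


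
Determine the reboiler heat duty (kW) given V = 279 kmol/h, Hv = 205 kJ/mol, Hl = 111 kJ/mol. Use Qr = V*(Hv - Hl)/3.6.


Qr = 279 * (205 - 111) / 3.6 = 279 * 94 / 3.6 = 7285

7285 kW


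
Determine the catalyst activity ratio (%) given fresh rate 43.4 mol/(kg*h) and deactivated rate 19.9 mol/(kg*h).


Activity (%) = (rate_used / rate_fresh) * 100
rate_used = 19.9, rate_fresh = 43.4
= (19.9 / 43.4) * 100
= 0.4585 * 100 = 45.85

45.85 %


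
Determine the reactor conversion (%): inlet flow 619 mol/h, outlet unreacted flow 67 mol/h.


X = (F_in - F_out) / F_in * 100
Moles reacted = 619 - 67 = 552
X = 552 / 619 * 100
= 0.8918 * 100
= 89.18 %

89.18 %


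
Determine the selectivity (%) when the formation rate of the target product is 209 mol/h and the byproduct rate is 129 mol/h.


Selectivity = desired / (desired + undesired) * 100
Total products = 209 + 129 = 338 mol/h
S = 209 / 338 * 100
= 0.6183 * 100
= 61.83 %

61.83 %


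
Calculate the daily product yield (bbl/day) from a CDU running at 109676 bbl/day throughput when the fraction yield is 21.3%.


Crude throughput = 109676 bbl/day
Fraction yield = 21.3%
yield = throughput * fraction / 100
yield = 109676 * 21.3 / 100 = 23360.988

23360.988 bbl/day


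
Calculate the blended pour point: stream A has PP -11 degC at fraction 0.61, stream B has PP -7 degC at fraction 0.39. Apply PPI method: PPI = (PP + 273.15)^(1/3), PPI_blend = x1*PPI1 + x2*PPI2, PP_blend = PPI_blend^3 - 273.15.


PPI_1 = (-11 + 273.15)^(1/3) = 6.400049
PPI_2 = (-7 + 273.15)^(1/3) = 6.432436
PPI_blend = 0.61 * 6.400049 + 0.39 * 6.432436 = 6.41268
PP_blend = 6.41268^3 - 273.15 = 263.7052 - 273.15 = -9.44

-9.44 degC


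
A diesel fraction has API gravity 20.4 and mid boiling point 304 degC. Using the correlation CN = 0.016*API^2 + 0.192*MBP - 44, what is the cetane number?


CN = 0.016 * 20.4^2 + 0.192 * 304 - 44
CN = 6.65856 + 58.368 - 44 = 21.02656

21.02656


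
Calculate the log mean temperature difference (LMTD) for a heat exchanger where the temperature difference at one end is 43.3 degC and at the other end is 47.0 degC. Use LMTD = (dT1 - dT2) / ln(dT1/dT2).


LMTD = (dT1 - dT2) / ln(dT1/dT2)
= (43.3 - 47.0) / ln(43.3 / 47.0) = -3.7 / -0.081995 = 45.12

45.12 degC


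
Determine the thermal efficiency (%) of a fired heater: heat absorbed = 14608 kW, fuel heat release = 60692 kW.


Furnace efficiency = Q_absorbed / Q_fuel * 100
= 14608 / 60692 * 100 = 24.07

24.07 %


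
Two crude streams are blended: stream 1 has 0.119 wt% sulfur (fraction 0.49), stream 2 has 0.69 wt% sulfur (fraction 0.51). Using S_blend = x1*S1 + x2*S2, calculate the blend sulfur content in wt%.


Linear sulfur blending: S_blend = x1*S1 + x2*S2
Contribution 1: 0.49 * 0.119 = 0.05831 wt%
Contribution 2: 0.51 * 0.69 = 0.3519 wt%
S_blend = 0.05831 + 0.3519 = 0.41021

0.41021 wt%


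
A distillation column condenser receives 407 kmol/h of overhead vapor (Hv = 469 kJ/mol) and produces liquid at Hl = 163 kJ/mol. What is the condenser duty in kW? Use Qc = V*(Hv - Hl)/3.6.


Qc = 407 * (469 - 163) / 3.6 = 407 * 306 / 3.6 = 34600

34600 kW


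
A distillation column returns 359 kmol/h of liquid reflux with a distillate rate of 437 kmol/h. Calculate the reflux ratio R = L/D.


Reflux ratio definition: R = L / D (liquid returned / distillate withdrawn)
L = 359 kmol/h, D = 437 kmol/h
R = 359 / 437 = 0.8215

0.8215


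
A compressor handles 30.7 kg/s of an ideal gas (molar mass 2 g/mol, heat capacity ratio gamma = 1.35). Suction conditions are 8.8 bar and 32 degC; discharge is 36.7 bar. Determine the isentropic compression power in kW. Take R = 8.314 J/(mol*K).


Isentropic work: W = m*(gamma/(gamma-1))*(R*T1/MW)*((P2/P1)^((gamma-1)/gamma) - 1)
T1 = 32 + 273.15 = 305.15 K
Pressure ratio = 36.7 / 8.8 = 4.17045
Exponent = (1.35 - 1)/1.35 = 0.259259
(P2/P1)^exp - 1 = 4.17045^0.259259 - 1 = 0.448065
W = 30.7 * 1.35 / 0.35 * 8.314 * 305.15 / 2 * 0.448065 = 67300

67300 kW


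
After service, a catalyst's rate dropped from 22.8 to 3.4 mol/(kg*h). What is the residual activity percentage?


Activity (%) = (rate_used / rate_fresh) * 100
rate_used = 3.4, rate_fresh = 22.8
= (3.4 / 22.8) * 100
= 0.1491 * 100 = 14.91

14.91 %


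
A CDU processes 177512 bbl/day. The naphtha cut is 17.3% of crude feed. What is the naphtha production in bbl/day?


Crude throughput = 177512 bbl/day
Fraction yield = 17.3%
yield = throughput * fraction / 100
yield = 177512 * 17.3 / 100 = 30709.576

30709.576 bbl/day


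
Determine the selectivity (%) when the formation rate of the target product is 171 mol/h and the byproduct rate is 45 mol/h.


Selectivity = desired / (desired + undesired) * 100
Total products = 171 + 45 = 216 mol/h
S = 171 / 216 * 100
= 0.7917 * 100
= 79.17 %

79.17 %


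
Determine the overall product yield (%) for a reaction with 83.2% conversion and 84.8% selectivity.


Overall yield = conversion (%) * selectivity (%) / 100
Conversion = 83.2%, Selectivity = 84.8%
Y = 83.2 * 84.8 / 100
= 70.5536 %

70.5536 %


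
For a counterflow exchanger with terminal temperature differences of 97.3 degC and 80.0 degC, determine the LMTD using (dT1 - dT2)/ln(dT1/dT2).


LMTD = (dT1 - dT2) / ln(dT1/dT2)
= (97.3 - 80.0) / ln(97.3 / 80.0) = 17.3 / 0.195772 = 88.37

88.37 degC


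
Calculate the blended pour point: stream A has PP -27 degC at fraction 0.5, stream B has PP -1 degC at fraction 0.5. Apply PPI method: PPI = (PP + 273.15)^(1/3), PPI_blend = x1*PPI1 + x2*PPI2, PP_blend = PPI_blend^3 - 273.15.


PPI_1 = (-27 + 273.15)^(1/3) = 6.2671
PPI_2 = (-1 + 273.15)^(1/3) = 6.480414
PPI_blend = 0.5 * 6.2671 + 0.5 * 6.480414 = 6.373757
PP_blend = 6.373757^3 - 273.15 = 258.9325 - 273.15 = -14.22

-14.22 degC


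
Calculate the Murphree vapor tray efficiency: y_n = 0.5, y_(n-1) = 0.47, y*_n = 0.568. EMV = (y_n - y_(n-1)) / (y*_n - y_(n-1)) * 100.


Murphree vapor efficiency: EMV = (y_n - y_(n-1)) / (y*_n - y_(n-1)) * 100
EMV = (0.5 - 0.47) / (0.568 - 0.47) * 100 = 0.03 / 0.098 * 100 = 30.61

30.61 %


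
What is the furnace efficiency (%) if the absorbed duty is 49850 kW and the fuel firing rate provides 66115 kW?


Furnace efficiency = Q_absorbed / Q_fuel * 100
= 49850 / 66115 * 100 = 75.40

75.40 %


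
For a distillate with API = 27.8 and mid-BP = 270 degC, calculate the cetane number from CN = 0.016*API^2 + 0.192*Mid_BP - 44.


CN = 0.016 * 27.8^2 + 0.192 * 270 - 44
CN = 12.36544 + 51.84 - 44 = 20.20544

20.20544


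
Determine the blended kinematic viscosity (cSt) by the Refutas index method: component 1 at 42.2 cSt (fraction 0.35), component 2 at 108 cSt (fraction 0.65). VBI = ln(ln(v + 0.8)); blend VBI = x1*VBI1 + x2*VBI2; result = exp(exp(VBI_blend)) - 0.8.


Refutas method: VBN_i = 14.534*ln(ln(visc_i + 0.8)) + 10.975, blended linearly by mass fraction; since VBN is linear in VBI_i = ln(ln(visc_i + 0.8)) and the fractions sum to 1, blend VBI directly: visc = exp(exp(VBI_blend)) - 0.8
VBI_1 = ln(ln(42.2 + 0.8)) = 1.32474
VBI_2 = ln(ln(108 + 0.8)) = 1.54533
VBI_blend = 0.35 * 1.32474 + 0.65 * 1.54533 = 1.46812
visc_blend = exp(exp(1.46812)) - 0.8 = 75.99

75.99 cSt


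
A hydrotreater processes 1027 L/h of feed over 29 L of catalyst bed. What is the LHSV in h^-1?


LHSV = volumetric feed rate / catalyst volume
= 1027 L/h / 29 L
= 35.41 h^-1

35.41 h^-1


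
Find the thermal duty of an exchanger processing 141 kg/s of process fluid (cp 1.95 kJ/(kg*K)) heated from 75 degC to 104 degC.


Q = m_dot * cp * delta_T
delta_T = 104 - 75 = 29 K
Q = 141 * 1.95 * 29
= 274.95 * 29
= 7973.55 kW

7973.55 kW


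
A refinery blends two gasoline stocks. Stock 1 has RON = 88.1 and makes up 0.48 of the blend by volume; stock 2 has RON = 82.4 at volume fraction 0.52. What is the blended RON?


Linear blending: RON_blend = sum(vi * RONi)
Contribution 1: 0.48 * 88.1 = 42.288
Contribution 2: 0.52 * 82.4 = 42.848
RON_blend = 42.288 + 42.848 = 85.136

85.136


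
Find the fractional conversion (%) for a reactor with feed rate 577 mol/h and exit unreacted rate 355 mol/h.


X = (F_in - F_out) / F_in * 100
Moles reacted = 577 - 355 = 222
X = 222 / 577 * 100
= 0.3847 * 100
= 38.47 %

38.47 %


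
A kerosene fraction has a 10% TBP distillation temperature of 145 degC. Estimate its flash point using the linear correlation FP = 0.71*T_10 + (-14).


FP = 0.71 * 145 + (-14) = 88.95

88.95 degC


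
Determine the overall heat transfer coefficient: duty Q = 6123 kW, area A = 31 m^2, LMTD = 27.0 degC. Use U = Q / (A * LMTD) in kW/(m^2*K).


From Q = U*A*LMTD, U = Q / (A * LMTD)
U = 6123 / (31 * 27.0) = 6123 / 837 = 7.315

7.315 kW/(m^2*K)


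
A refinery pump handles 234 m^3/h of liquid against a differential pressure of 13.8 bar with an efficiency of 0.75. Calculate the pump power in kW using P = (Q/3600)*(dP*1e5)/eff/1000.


Q = 234 / 3600 = 0.065 m^3/s
P = 0.065 * (13.8 * 1e5) / 0.75 / 1000 = 119.6

119.6 kW


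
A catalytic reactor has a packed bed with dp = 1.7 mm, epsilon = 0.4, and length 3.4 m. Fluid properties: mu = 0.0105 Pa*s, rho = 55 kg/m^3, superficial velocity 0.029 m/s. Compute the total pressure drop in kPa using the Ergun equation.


dp = 1.7 mm = 0.0017 m
Viscous term = 150*0.0105*0.029*(1-0.4)^2 / (0.0017^2*0.4^3) = 88900.3
Inertial term = 1.75*55*0.029^2*(1-0.4) / (0.0017*0.4^3) = 446.395
dP/L = 88900.3 + 446.395 = 89346.7 Pa/m
dP = 89346.7 * 3.4 / 1000 = 303.8 kPa

303.8 kPa


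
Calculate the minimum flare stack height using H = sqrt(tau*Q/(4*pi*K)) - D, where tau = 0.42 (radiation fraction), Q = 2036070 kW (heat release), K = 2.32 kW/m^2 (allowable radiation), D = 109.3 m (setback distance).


tau*Q/(4*pi*K) = 0.42 * 2036070 / (4 * pi * 2.32) = 29332.2
sqrt(29332.2) = 171.266
H = 171.266 - 109.3 = 61.97

61.97 m


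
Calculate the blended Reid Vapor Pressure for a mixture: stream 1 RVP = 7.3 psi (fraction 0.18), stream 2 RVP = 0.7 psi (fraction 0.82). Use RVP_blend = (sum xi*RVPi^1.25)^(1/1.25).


Chevron index: RVP_blend = (sum xi*RVPi^1.25)^(1/1.25)
RVP^1.25 terms: 0.18 * 7.3^1.25 + 0.82 * 0.7^1.25 = 2.6849
RVP_blend = 2.6849^(1/1.25) = 2.204

2.204 psi


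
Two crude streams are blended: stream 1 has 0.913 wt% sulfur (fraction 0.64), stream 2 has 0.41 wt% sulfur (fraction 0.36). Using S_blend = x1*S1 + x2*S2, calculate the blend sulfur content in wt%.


Linear sulfur blending: S_blend = x1*S1 + x2*S2
Contribution 1: 0.64 * 0.913 = 0.58432 wt%
Contribution 2: 0.36 * 0.41 = 0.1476 wt%
S_blend = 0.58432 + 0.1476 = 0.73192

0.73192 wt%


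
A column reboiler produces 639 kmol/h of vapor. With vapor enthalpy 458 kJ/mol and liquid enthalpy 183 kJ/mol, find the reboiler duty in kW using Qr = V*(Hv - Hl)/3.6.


Qr = 639 * (458 - 183) / 3.6 = 639 * 275 / 3.6 = 48810

48810 kW


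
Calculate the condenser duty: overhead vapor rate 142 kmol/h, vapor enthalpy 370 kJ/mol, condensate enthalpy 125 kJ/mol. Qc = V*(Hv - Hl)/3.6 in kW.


Qc = 142 * (370 - 125) / 3.6 = 142 * 245 / 3.6 = 9664

9664 kW


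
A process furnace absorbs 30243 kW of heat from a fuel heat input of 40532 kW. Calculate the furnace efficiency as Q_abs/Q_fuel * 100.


Furnace efficiency = Q_absorbed / Q_fuel * 100
= 30243 / 40532 * 100 = 74.62

74.62 %


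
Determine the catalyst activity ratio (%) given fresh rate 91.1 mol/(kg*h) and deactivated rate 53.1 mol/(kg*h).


Activity (%) = (rate_used / rate_fresh) * 100
rate_used = 53.1, rate_fresh = 91.1
= (53.1 / 91.1) * 100
= 0.5829 * 100 = 58.29

58.29 %


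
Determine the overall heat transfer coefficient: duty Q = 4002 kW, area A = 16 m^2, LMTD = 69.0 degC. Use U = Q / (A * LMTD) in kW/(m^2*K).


From Q = U*A*LMTD, U = Q / (A * LMTD)
U = 4002 / (16 * 69.0) = 4002 / 1104 = 3.625

3.625 kW/(m^2*K)


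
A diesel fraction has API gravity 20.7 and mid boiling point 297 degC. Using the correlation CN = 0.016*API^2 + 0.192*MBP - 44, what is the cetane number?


CN = 0.016 * 20.7^2 + 0.192 * 297 - 44
CN = 6.85584 + 57.024 - 44 = 19.87984

19.87984


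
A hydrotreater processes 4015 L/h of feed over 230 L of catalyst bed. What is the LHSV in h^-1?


LHSV = volumetric feed rate / catalyst volume
= 4015 L/h / 230 L
= 17.46 h^-1

17.46 h^-1


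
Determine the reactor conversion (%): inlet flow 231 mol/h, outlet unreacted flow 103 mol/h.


X = (F_in - F_out) / F_in * 100
Moles reacted = 231 - 103 = 128
X = 128 / 231 * 100
= 0.5541 * 100
= 55.41 %

55.41 %


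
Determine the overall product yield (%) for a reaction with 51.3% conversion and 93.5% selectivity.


Overall yield = conversion (%) * selectivity (%) / 100
Conversion = 51.3%, Selectivity = 93.5%
Y = 51.3 * 93.5 / 100
= 47.9655 %

47.9655 %
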